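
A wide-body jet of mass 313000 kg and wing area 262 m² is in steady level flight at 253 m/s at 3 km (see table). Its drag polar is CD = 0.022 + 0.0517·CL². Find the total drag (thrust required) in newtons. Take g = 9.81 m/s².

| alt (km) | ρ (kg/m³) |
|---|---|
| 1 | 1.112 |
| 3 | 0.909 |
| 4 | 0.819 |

At 3 km, from the table: ρ = 0.909 kg/m³.
Level flight ⇒ L = W = m·g = 313000 × 9.81 = 3.0705×10^6 N.
Dynamic pressure q = 0.5 × 0.909 × 253² = 29090 Pa.
Required CL = L/(qS) = 3.0705×10^6/(29090·262) = 0.4028.
CD = 0.022 + 0.0517 × 0.4028² = 0.03039.
D = q·S·CD = 29090 × 262 × 0.03039 = 2.316×10^5 N

D = 2.32×10^5 N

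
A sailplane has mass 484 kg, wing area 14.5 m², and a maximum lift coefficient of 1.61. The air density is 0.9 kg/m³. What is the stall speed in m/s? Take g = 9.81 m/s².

Weight W = mg = 484 × 9.81 = 4748 N.
V_stall = √(2W/(ρ·S·CL,max)) = √(2 × 4748 / (0.9 × 14.5 × 1.61))
V_stall = √452 = 21.3 m/s

V_stall = 21.3 m/s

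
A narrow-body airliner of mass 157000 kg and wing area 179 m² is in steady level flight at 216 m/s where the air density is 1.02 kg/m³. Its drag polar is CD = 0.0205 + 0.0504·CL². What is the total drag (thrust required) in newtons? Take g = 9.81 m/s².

In steady level flight, lift balances weight: W = mg = 157000 × 9.81 = 1.5402×10^6 N.
q = ½ρv² = ½ × 1.02 × 216² = 23790 Pa.
CL = W/(q·S) = 1.5402×10^6 / (23790 × 179) = 0.3616.
CD = 0.0205 + 0.0504 × 0.3616² = 0.02709.
D = q·S·CD = 23790 × 179 × 0.02709 = 1.154×10^5 N

D = 1.15×10^5 N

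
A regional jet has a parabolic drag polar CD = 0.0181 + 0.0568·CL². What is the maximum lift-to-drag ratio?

(L/D)max = 15.6

For CD = CD0 + K·CL², (L/D)max occurs at CL* = √(CD0/K) and equals 1/(2√(K·CD0)).
(L/D)max = 1/(2√(0.0568 × 0.0181)) = 1/(2 × 0.03206) = 15.6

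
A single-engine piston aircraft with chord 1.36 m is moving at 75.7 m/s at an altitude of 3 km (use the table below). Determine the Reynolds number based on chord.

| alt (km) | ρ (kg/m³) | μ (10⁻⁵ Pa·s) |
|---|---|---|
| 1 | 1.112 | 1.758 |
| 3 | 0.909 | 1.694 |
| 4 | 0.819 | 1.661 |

Re = 5.52×10^6

At 3 km, from the table: ρ = 0.909 kg/m³, μ = 1.694×10⁻⁵ Pa·s.
Re = ρ·v·c/μ = 0.909 × 75.7 × 1.36 / (1.694×10⁻⁵) = 5.52×10^6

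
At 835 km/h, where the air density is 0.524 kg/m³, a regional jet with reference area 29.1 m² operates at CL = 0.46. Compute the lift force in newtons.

Convert speed: v = 835 km/h ÷ 3.6 = 231.9 m/s.
L = ½ρv²S·CL = ½ × 0.524 × 231.9² × 29.1 × 0.46 = 1.89×10^5 N ≈ 189 kN

L = 1.89×10^5 N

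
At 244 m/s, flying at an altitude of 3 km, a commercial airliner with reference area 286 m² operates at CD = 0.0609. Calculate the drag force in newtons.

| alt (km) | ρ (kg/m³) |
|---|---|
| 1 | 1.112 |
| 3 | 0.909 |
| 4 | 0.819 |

At 3 km, from the table: ρ = 0.909 kg/m³.
D = ½ρv²S·CD = ½ × 0.909 × 244² × 286 × 0.0609 = 4.71×10^5 N ≈ 471 kN

D = 4.71×10^5 N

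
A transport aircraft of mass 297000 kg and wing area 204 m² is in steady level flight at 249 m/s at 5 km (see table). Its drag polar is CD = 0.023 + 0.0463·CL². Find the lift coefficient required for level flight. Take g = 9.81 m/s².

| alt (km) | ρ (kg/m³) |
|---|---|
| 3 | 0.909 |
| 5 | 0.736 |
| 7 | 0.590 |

CL = 0.626

At 5 km, from the table: ρ = 0.736 kg/m³.
In steady level flight, lift balances weight: W = mg = 297000 × 9.81 = 2.9136×10^6 N.
Dynamic pressure q = 0.5 × 0.736 × 249² = 22820 Pa.
CL = 2W/(ρv²S) = 2×2.9136×10^6/(0.736×249²×204) = 0.626.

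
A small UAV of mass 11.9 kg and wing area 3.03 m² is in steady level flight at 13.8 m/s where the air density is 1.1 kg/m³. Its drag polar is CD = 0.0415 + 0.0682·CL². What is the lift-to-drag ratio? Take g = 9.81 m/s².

L/D = 7.25

Weight W = mg = 11.9 × 9.81 = 116.74 N; in level flight L = W.
Dynamic pressure q = 0.5 × 1.1 × 13.8² = 104.7 Pa.
Required CL = L/(qS) = 116.74/(104.7·3.03) = 0.3678.
CD = 0.0415 + 0.0682 × 0.3678² = 0.05073.
L/D = CL/CD = 0.3678 / 0.05073 = 7.25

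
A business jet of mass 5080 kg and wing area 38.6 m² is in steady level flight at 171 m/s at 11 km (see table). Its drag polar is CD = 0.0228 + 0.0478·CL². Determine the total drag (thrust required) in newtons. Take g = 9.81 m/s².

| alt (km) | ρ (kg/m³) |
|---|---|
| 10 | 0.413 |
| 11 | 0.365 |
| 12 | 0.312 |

At 11 km, from the table: ρ = 0.365 kg/m³.
In steady level flight, lift balances weight: W = mg = 5080 × 9.81 = 49835 N.
q = ½ρv² = ½ × 0.365 × 171² = 5336 Pa.
CL = 2W/(ρv²S) = 2×49835/(0.365×171²×38.6) = 0.2419.
CD = 0.0228 + 0.0478 × 0.2419² = 0.0256.
D = q·S·CD = 5336 × 38.6 × 0.0256 = 5273 N

D = 5270 N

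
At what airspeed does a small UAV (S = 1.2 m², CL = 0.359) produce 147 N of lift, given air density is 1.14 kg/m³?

v = 24.5 m/s

L = ½ρv²S·CL ⇒ v = √(2L/(ρ·S·CL))
v = √(2 × 147 / (1.14 × 1.2 × 0.359)) = √598.6 = 24.5 m/s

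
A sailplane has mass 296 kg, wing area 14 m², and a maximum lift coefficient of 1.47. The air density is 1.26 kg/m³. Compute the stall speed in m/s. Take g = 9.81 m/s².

V_stall = 15 m/s

At stall, lift equals weight: L = W = m·g = 296 × 9.81 = 2904 N.
V_stall = √(2W/(ρ·S·CL,max)) = √(2 × 2904 / (1.26 × 14 × 1.47))
V_stall = √224 = 15 m/s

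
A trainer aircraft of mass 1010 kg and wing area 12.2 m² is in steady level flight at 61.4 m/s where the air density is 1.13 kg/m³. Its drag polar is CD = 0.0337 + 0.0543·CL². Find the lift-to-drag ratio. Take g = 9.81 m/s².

In steady level flight, lift balances weight: W = mg = 1010 × 9.81 = 9908.1 N.
Dynamic pressure q = 0.5 × 1.13 × 61.4² = 2130 Pa.
CL = 2W/(ρv²S) = 2×9908.1/(1.13×61.4²×12.2) = 0.3813.
CD = 0.0337 + 0.0543 × 0.3813² = 0.04159.
L/D = CL/CD = 0.3813 / 0.04159 = 9.17

L/D = 9.17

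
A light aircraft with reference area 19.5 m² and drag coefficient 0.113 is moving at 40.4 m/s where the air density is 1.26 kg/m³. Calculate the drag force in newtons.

D = ½ρv²S·CD = ½ × 1.26 × 40.4² × 19.5 × 0.113 = 2270 N

D = 2270 N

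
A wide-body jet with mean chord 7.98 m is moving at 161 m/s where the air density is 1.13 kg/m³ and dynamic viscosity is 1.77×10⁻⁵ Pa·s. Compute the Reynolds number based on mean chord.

Re = ρ·v·c/μ = 1.13 × 161 × 7.98 / (1.77×10⁻⁵) = 8.2×10^7

Re = 8.2×10^7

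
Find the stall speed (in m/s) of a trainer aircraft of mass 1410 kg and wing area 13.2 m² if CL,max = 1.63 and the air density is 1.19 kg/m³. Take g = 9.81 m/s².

V_stall = 32.9 m/s

At stall, lift equals weight: L = W = m·g = 1410 × 9.81 = 13830 N.
V_stall = √(2W/(ρ·S·CL,max)) = √(2 × 13830 / (1.19 × 13.2 × 1.63))
V_stall = √1080 = 32.9 m/s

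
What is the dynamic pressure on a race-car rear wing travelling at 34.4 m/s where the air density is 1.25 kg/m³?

q = 740 Pa

q = ½ρv² = ½ × 1.25 × 34.4² = 740 Pa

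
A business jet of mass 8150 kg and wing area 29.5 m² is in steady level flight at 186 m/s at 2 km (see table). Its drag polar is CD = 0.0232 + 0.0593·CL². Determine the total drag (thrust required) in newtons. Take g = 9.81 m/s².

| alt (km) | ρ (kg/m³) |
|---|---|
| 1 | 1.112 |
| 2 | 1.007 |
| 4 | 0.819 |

D = 12700 N

At 2 km, from the table: ρ = 1.007 kg/m³.
Weight W = mg = 8150 × 9.81 = 79952 N; in level flight L = W.
q = ½ρv² = ½ × 1.007 × 186² = 17420 Pa.
CL = W/(q·S) = 79952 / (17420 × 29.5) = 0.1556.
CD = 0.0232 + 0.0593 × 0.1556² = 0.02464.
D = q·S·CD = 17420 × 29.5 × 0.02464 = 12660 N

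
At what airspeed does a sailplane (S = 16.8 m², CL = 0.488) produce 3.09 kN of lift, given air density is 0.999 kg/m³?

L = ½ρv²S·CL ⇒ v = √(2L/(ρ·S·CL))
v = √(2 × 3090 / (0.999 × 16.8 × 0.488)) = √754.6 = 27.5 m/s

v = 27.5 m/s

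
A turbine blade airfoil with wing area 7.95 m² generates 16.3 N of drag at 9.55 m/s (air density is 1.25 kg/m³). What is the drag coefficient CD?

CD = 0.036

From D = ½ρv²S·CD, rearranging gives CD = 2D/(ρv²S).
CD = 2 × 16.3 / (1.25 × 9.55² × 7.95) = 0.036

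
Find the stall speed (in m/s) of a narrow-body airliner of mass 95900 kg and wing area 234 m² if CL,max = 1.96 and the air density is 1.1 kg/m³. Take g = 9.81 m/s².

V_stall = 61.1 m/s

At stall, lift equals weight: L = W = m·g = 95900 × 9.81 = 9.408×10^5 N.
From L = ½ρV²S·CL,max = W: V_stall = √(2W/(ρSCL,max)) = √(2·9.408×10^5/(1.1·234·1.96))
V_stall = √3730 = 61.1 m/s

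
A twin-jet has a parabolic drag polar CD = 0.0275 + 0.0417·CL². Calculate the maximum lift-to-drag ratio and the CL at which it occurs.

(L/D)max = 14.8, at CL = 0.812

For CD = CD0 + K·CL², (L/D)max occurs at CL* = √(CD0/K) and equals 1/(2√(K·CD0)).
(L/D)max = 1/(2√(0.0417 × 0.0275)) = 1/(2 × 0.03386) = 14.8
CL* = √(0.0275/0.0417) = 0.812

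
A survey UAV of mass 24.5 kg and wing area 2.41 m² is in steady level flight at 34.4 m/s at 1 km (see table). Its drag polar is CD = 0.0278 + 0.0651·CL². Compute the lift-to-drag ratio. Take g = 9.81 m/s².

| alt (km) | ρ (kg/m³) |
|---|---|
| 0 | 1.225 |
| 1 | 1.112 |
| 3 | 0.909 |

At 1 km, from the table: ρ = 1.112 kg/m³.
In steady level flight, lift balances weight: W = mg = 24.5 × 9.81 = 240.34 N.
Dynamic pressure q = 0.5 × 1.112 × 34.4² = 657.9 Pa.
CL = W/(q·S) = 240.34 / (657.9 × 2.41) = 0.1516.
CD = 0.0278 + 0.0651 × 0.1516² = 0.0293.
L/D = CL/CD = 0.1516 / 0.0293 = 5.17

L/D = 5.17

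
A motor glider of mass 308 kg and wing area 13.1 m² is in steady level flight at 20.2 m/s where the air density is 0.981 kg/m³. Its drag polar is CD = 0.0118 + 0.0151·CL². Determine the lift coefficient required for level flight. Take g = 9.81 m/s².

Level flight ⇒ L = W = m·g = 308 × 9.81 = 3021.5 N.
Dynamic pressure q = 0.5 × 0.981 × 20.2² = 200.1 Pa.
CL = 2W/(ρv²S) = 2×3021.5/(0.981×20.2²×13.1) = 1.152.

CL = 1.15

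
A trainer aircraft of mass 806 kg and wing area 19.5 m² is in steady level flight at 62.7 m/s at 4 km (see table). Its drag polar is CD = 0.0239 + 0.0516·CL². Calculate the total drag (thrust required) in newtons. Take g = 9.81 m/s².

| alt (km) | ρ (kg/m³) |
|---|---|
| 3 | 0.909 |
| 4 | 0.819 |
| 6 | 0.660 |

At 4 km, from the table: ρ = 0.819 kg/m³.
In steady level flight, lift balances weight: W = mg = 806 × 9.81 = 7906.9 N.
q = ½ρv² = ½ × 0.819 × 62.7² = 1610 Pa.
Required CL = L/(qS) = 7906.9/(1610·19.5) = 0.2519.
CD = 0.0239 + 0.0516 × 0.2519² = 0.02717.
D = q·S·CD = 1610 × 19.5 × 0.02717 = 853 N

D = 853 N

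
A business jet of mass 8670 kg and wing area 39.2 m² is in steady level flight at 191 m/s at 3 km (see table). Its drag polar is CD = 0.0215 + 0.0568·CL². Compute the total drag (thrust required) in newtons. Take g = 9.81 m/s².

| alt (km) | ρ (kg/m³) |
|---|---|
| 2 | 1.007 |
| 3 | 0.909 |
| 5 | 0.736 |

D = 14600 N

At 3 km, from the table: ρ = 0.909 kg/m³.
Weight W = mg = 8670 × 9.81 = 85053 N; in level flight L = W.
q = ½ρv² = ½ × 0.909 × 191² = 16580 Pa.
Required CL = L/(qS) = 85053/(16580·39.2) = 0.1309.
CD = 0.0215 + 0.0568 × 0.1309² = 0.02247.
D = q·S·CD = 16580 × 39.2 × 0.02247 = 14610 N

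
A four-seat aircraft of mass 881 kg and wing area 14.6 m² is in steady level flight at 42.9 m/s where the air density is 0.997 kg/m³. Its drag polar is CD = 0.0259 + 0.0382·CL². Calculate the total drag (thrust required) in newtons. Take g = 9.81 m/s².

In steady level flight, lift balances weight: W = mg = 881 × 9.81 = 8642.6 N.
Dynamic pressure q = 0.5 × 0.997 × 42.9² = 917.4 Pa.
Required CL = L/(qS) = 8642.6/(917.4·14.6) = 0.6452.
CD = 0.0259 + 0.0382 × 0.6452² = 0.0418.
D = q·S·CD = 917.4 × 14.6 × 0.0418 = 559.9 N

D = 560 N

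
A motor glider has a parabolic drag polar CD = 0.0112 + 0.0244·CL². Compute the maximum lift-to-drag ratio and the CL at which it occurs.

(L/D)max = 30.2, at CL = 0.678

For CD = CD0 + K·CL², (L/D)max occurs at CL* = √(CD0/K) and equals 1/(2√(K·CD0)).
(L/D)max = 1/(2√(0.0244 × 0.0112)) = 1/(2 × 0.01653) = 30.2
CL* = √(0.0112/0.0244) = 0.678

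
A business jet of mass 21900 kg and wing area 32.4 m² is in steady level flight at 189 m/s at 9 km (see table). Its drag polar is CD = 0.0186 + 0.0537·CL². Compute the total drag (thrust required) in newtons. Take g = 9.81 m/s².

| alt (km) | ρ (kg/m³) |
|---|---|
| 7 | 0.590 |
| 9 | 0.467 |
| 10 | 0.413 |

D = 14200 N

At 9 km, from the table: ρ = 0.467 kg/m³.
Weight W = mg = 21900 × 9.81 = 2.1484×10^5 N; in level flight L = W.
q = ½ρv² = ½ × 0.467 × 189² = 8341 Pa.
CL = 2W/(ρv²S) = 2×2.1484×10^5/(0.467×189²×32.4) = 0.795.
CD = 0.0186 + 0.0537 × 0.795² = 0.05254.
D = q·S·CD = 8341 × 32.4 × 0.05254 = 14200 N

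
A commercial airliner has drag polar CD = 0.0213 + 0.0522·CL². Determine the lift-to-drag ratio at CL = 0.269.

L/D = 10.7

CD = 0.0213 + 0.0522 × 0.269² = 0.02508
L/D = CL/CD = 0.269 / 0.02508 = 10.7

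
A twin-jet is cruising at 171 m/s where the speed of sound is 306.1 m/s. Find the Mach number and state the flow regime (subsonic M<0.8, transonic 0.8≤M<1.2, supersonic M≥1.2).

M = 0.559 (subsonic)

M = v/a = 171 / 306.1 = 0.559
M = 0.559 → subsonic.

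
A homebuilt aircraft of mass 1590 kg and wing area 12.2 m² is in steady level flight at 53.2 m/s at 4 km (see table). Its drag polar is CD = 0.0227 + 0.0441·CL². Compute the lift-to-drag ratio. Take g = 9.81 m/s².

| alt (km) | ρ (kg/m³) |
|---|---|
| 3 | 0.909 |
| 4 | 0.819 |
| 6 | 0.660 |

At 4 km, from the table: ρ = 0.819 kg/m³.
Level flight ⇒ L = W = m·g = 1590 × 9.81 = 15598 N.
q = ½ρv² = ½ × 0.819 × 53.2² = 1159 Pa.
CL = W/(q·S) = 15598 / (1159 × 12.2) = 1.103.
CD = 0.0227 + 0.0441 × 1.103² = 0.07637.
L/D = CL/CD = 1.103 / 0.07637 = 14.4

L/D = 14.4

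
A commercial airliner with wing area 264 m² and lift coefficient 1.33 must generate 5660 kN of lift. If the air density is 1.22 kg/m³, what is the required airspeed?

v = 163 m/s

L = ½ρv²S·CL ⇒ v = √(2L/(ρ·S·CL))
v = √(2 × 5.66×10^6 / (1.22 × 264 × 1.33)) = √26430 = 163 m/s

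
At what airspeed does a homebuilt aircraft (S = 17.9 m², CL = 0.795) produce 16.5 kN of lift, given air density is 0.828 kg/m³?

v = 52.9 m/s

L = ½ρv²S·CL ⇒ v = √(2L/(ρ·S·CL))
v = √(2 × 16500 / (0.828 × 17.9 × 0.795)) = √2801 = 52.9 m/s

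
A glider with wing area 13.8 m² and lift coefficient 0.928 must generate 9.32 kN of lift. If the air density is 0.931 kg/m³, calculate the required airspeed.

L = ½ρv²S·CL ⇒ v = √(2L/(ρ·S·CL))
v = √(2 × 9320 / (0.931 × 13.8 × 0.928)) = √1563 = 39.5 m/s

v = 39.5 m/s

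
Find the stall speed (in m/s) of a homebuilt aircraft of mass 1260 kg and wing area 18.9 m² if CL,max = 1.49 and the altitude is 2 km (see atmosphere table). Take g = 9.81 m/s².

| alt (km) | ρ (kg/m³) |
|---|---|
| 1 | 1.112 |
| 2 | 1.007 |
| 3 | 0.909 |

V_stall = 29.5 m/s

At 2 km, from the table: ρ = 1.007 kg/m³.
At stall, lift equals weight: L = W = m·g = 1260 × 9.81 = 12360 N.
From L = ½ρV²S·CL,max = W: V_stall = √(2W/(ρSCL,max)) = √(2·12360/(1.007·18.9·1.49))
V_stall = √871.8 = 29.5 m/s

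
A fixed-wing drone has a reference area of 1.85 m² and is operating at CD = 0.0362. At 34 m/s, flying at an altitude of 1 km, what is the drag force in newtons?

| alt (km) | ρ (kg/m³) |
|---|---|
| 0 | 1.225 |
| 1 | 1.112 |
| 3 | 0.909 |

At 1 km, from the table: ρ = 1.112 kg/m³.
Dynamic pressure q = ½ρv² = ½ × 1.112 × 34² = 642.7 Pa.
D = q·S·CD = 642.7 × 1.85 × 0.0362 = 43 N

D = 43 N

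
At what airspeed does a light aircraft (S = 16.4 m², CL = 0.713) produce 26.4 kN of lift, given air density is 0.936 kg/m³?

v = 69.5 m/s

L = ½ρv²S·CL ⇒ v = √(2L/(ρ·S·CL))
v = √(2 × 26400 / (0.936 × 16.4 × 0.713)) = √4824 = 69.5 m/s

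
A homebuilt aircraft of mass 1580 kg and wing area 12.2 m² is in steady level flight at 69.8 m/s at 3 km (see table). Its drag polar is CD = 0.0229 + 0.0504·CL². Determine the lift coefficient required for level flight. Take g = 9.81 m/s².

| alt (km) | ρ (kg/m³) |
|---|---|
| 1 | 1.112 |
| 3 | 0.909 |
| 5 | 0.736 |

At 3 km, from the table: ρ = 0.909 kg/m³.
In steady level flight, lift balances weight: W = mg = 1580 × 9.81 = 15500 N.
Dynamic pressure q = 0.5 × 0.909 × 69.8² = 2214 Pa.
CL = W/(q·S) = 15500 / (2214 × 12.2) = 0.5737.

CL = 0.574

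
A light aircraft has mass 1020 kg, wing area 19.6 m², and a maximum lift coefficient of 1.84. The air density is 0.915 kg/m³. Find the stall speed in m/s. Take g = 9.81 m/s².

At stall, lift equals weight: L = W = m·g = 1020 × 9.81 = 10010 N.
From L = ½ρV²S·CL,max = W: V_stall = √(2W/(ρSCL,max)) = √(2·10010/(0.915·19.6·1.84))
V_stall = √606.5 = 24.6 m/s

V_stall = 24.6 m/s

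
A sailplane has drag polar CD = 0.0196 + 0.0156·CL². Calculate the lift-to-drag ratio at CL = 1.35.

CD = 0.0196 + 0.0156 × 1.35² = 0.04803
L/D = CL/CD = 1.35 / 0.04803 = 28.1

L/D = 28.1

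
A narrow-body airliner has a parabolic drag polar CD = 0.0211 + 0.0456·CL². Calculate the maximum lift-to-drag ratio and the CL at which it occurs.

(L/D)max = 16.1, at CL = 0.68

For CD = CD0 + K·CL², (L/D)max occurs at CL* = √(CD0/K) and equals 1/(2√(K·CD0)).
(L/D)max = 1/(2√(0.0456 × 0.0211)) = 1/(2 × 0.03102) = 16.1
CL* = √(0.0211/0.0456) = 0.68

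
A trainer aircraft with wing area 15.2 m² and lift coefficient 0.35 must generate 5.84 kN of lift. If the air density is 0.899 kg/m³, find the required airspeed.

v = 49.4 m/s

L = ½ρv²S·CL ⇒ v = √(2L/(ρ·S·CL))
v = √(2 × 5840 / (0.899 × 15.2 × 0.35)) = √2442 = 49.4 m/s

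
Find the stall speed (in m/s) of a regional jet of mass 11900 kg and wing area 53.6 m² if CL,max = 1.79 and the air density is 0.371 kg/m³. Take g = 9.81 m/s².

V_stall = 81 m/s

At stall, lift equals weight: L = W = m·g = 11900 × 9.81 = 1.167×10^5 N.
From L = ½ρV²S·CL,max = W: V_stall = √(2W/(ρSCL,max)) = √(2·1.167×10^5/(0.371·53.6·1.79))
V_stall = √6559 = 81 m/s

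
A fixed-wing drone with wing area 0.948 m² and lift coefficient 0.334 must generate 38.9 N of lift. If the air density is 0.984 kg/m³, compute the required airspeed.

v = 15.8 m/s

L = ½ρv²S·CL ⇒ v = √(2L/(ρ·S·CL))
v = √(2 × 38.9 / (0.984 × 0.948 × 0.334)) = √249.7 = 15.8 m/s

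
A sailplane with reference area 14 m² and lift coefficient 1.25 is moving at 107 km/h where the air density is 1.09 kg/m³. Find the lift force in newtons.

L = 8430 N

Convert speed: v = 107 km/h ÷ 3.6 = 29.72 m/s.
L = ½ρv²S·CL = ½ × 1.09 × 29.72² × 14 × 1.25 = 8430 N ≈ 8.43 kN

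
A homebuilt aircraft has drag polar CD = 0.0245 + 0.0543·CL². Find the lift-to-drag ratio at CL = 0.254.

CD = 0.0245 + 0.0543 × 0.254² = 0.028
L/D = CL/CD = 0.254 / 0.028 = 9.07

L/D = 9.07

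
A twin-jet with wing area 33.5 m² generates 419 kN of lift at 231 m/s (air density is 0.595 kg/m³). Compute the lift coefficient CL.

From L = ½ρv²S·CL, rearranging gives CL = 2L/(ρv²S).
CL = 2 × 4.19×10^5 / (0.595 × 231² × 33.5) = 0.788

CL = 0.788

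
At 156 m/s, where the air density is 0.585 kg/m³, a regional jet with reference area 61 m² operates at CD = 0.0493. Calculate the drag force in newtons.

Dynamic pressure q = ½ρv² = ½ × 0.585 × 156² = 7118 Pa.
D = q·S·CD = 7118 × 61 × 0.0493 = 21400 N ≈ 21.4 kN

D = 21400 N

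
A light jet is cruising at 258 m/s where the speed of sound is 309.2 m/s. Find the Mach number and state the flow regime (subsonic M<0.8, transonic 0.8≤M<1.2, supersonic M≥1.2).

M = 0.834 (transonic)

M = v/a = 258 / 309.2 = 0.834
M = 0.834 → transonic.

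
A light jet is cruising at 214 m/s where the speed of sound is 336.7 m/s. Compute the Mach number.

M = v/a = 214 / 336.7 = 0.636

M = 0.636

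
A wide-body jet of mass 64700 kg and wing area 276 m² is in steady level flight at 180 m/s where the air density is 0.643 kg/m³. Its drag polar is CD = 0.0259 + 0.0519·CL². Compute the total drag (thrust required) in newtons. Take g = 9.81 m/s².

D = 81700 N

In steady level flight, lift balances weight: W = mg = 64700 × 9.81 = 6.3471×10^5 N.
q = ½ρv² = ½ × 0.643 × 180² = 10420 Pa.
CL = W/(q·S) = 6.3471×10^5 / (10420 × 276) = 0.2208.
CD = 0.0259 + 0.0519 × 0.2208² = 0.02843.
D = q·S·CD = 10420 × 276 × 0.02843 = 81730 N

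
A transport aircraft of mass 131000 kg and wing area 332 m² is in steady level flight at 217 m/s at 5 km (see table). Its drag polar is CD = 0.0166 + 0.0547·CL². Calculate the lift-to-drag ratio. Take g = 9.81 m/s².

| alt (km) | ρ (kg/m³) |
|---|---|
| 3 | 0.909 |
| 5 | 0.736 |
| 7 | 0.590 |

At 5 km, from the table: ρ = 0.736 kg/m³.
Weight W = mg = 131000 × 9.81 = 1.2851×10^6 N; in level flight L = W.
q = ½ρv² = ½ × 0.736 × 217² = 17330 Pa.
CL = 2W/(ρv²S) = 2×1.2851×10^6/(0.736×217²×332) = 0.2234.
CD = 0.0166 + 0.0547 × 0.2234² = 0.01933.
L/D = CL/CD = 0.2234 / 0.01933 = 11.6

L/D = 11.6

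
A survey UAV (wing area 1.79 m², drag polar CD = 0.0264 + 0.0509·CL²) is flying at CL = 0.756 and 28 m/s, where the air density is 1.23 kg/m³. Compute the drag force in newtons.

CD = 0.0264 + 0.0509 × 0.756² = 0.05549
D = ½ρv²S·CD = ½ × 1.23 × 28² × 1.79 × 0.05549 = 47.9 N

D = 47.9 N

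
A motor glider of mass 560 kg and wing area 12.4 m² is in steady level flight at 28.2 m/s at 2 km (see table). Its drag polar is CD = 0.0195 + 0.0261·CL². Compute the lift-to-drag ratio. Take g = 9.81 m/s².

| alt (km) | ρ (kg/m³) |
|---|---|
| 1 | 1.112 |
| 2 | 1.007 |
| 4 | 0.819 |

L/D = 21.5

At 2 km, from the table: ρ = 1.007 kg/m³.
In steady level flight, lift balances weight: W = mg = 560 × 9.81 = 5493.6 N.
q = ½ρv² = ½ × 1.007 × 28.2² = 400.4 Pa.
CL = W/(q·S) = 5493.6 / (400.4 × 12.4) = 1.106.
CD = 0.0195 + 0.0261 × 1.106² = 0.05145.
L/D = CL/CD = 1.106 / 0.05145 = 21.5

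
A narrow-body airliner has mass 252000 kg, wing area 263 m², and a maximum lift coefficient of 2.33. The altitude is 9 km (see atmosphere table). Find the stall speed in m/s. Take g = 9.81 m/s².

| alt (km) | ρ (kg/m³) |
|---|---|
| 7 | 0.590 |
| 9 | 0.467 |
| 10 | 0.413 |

At 9 km, from the table: ρ = 0.467 kg/m³.
Weight W = mg = 252000 × 9.81 = 2.472×10^6 N.
V_stall = √(2W/(ρ·S·CL,max)) = √(2 × 2.472×10^6 / (0.467 × 263 × 2.33))
V_stall = √17280 = 131 m/s

V_stall = 131 m/s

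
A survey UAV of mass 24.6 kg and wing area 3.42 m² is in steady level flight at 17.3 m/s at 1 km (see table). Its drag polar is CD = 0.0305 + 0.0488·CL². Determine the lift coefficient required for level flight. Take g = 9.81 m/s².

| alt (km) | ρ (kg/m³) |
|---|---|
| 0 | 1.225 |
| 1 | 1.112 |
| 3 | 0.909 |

CL = 0.424

At 1 km, from the table: ρ = 1.112 kg/m³.
Weight W = mg = 24.6 × 9.81 = 241.33 N; in level flight L = W.
q = ½ρv² = ½ × 1.112 × 17.3² = 166.4 Pa.
Required CL = L/(qS) = 241.33/(166.4·3.42) = 0.424.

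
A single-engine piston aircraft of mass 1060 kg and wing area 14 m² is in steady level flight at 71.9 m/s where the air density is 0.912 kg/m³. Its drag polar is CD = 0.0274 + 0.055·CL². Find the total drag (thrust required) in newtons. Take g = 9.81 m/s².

D = 1080 N

Level flight ⇒ L = W = m·g = 1060 × 9.81 = 10399 N.
q = ½ρv² = ½ × 0.912 × 71.9² = 2357 Pa.
CL = 2W/(ρv²S) = 2×10399/(0.912×71.9²×14) = 0.3151.
CD = 0.0274 + 0.055 × 0.3151² = 0.03286.
D = q·S·CD = 2357 × 14 × 0.03286 = 1084 N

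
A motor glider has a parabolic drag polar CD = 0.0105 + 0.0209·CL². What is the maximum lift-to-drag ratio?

(L/D)max = 33.8

For CD = CD0 + K·CL², (L/D)max occurs at CL* = √(CD0/K) and equals 1/(2√(K·CD0)).
(L/D)max = 1/(2√(0.0209 × 0.0105)) = 1/(2 × 0.01481) = 33.8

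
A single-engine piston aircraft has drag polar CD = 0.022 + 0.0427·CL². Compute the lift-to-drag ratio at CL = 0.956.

CD = 0.022 + 0.0427 × 0.956² = 0.06103
L/D = CL/CD = 0.956 / 0.06103 = 15.7

L/D = 15.7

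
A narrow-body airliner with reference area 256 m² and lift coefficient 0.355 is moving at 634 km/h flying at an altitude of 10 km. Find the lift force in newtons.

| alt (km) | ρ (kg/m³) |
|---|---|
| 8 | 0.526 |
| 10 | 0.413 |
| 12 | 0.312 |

L = 5.82×10^5 N

At 10 km, from the table: ρ = 0.413 kg/m³.
Convert speed: v = 634 km/h ÷ 3.6 = 176.1 m/s.
Dynamic pressure q = ½ρv² = ½ × 0.413 × 176.1² = 6405 Pa.
L = q·S·CL = 6405 × 256 × 0.355 = 5.82×10^5 N ≈ 582 kN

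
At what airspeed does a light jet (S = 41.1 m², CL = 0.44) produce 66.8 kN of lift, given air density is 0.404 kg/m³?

v = 135 m/s

L = ½ρv²S·CL ⇒ v = √(2L/(ρ·S·CL))
v = √(2 × 66800 / (0.404 × 41.1 × 0.44)) = √18290 = 135 m/s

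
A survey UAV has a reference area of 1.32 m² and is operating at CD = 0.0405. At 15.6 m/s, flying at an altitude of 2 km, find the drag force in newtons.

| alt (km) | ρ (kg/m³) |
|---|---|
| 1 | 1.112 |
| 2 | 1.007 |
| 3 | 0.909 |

D = 6.55 N

At 2 km, from the table: ρ = 1.007 kg/m³.
Dynamic pressure q = ½ρv² = ½ × 1.007 × 15.6² = 122.5 Pa.
D = q·S·CD = 122.5 × 1.32 × 0.0405 = 6.55 N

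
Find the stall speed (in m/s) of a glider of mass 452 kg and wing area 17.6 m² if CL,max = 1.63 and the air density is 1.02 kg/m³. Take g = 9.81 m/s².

V_stall = 17.4 m/s

Stall occurs when L = W at CL,max. W = mg = 452 × 9.81 = 4434 N.
From L = ½ρV²S·CL,max = W: V_stall = √(2W/(ρSCL,max)) = √(2·4434/(1.02·17.6·1.63))
V_stall = √303.1 = 17.4 m/s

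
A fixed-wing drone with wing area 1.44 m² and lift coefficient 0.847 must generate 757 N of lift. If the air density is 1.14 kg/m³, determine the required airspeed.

L = ½ρv²S·CL ⇒ v = √(2L/(ρ·S·CL))
v = √(2 × 757 / (1.14 × 1.44 × 0.847)) = √1089 = 33 m/s

v = 33 m/s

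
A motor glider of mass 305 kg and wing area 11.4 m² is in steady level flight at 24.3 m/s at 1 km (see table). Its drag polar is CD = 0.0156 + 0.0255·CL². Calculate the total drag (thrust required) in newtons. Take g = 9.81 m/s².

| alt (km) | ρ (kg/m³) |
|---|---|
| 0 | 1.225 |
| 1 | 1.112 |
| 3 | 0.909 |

D = 119 N

At 1 km, from the table: ρ = 1.112 kg/m³.
In steady level flight, lift balances weight: W = mg = 305 × 9.81 = 2992.1 N.
q = ½ρv² = ½ × 1.112 × 24.3² = 328.3 Pa.
CL = 2W/(ρv²S) = 2×2992.1/(1.112×24.3²×11.4) = 0.7994.
CD = 0.0156 + 0.0255 × 0.7994² = 0.0319.
D = q·S·CD = 328.3 × 11.4 × 0.0319 = 119.4 N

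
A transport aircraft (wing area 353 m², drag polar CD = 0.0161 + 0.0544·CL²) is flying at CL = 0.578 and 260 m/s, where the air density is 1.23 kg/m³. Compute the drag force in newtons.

D = 5.03×10^5 N

CD = 0.0161 + 0.0544 × 0.578² = 0.03427
D = ½ρv²S·CD = ½ × 1.23 × 260² × 353 × 0.03427 = 5.03×10^5 N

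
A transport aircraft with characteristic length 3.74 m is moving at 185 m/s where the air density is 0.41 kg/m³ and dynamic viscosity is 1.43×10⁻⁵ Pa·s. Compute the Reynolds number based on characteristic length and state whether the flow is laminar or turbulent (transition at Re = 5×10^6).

Re = ρ·v·c/μ = 0.41 × 185 × 3.74 / (1.43×10⁻⁵) = 1.98×10^7
Since 1.98×10^7 > 5×10^6, the flow is turbulent.

Re = 1.98×10^7 (turbulent)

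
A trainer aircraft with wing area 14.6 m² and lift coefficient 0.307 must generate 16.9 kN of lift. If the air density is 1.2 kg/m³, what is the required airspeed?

L = ½ρv²S·CL ⇒ v = √(2L/(ρ·S·CL))
v = √(2 × 16900 / (1.2 × 14.6 × 0.307)) = √6284 = 79.3 m/s

v = 79.3 m/s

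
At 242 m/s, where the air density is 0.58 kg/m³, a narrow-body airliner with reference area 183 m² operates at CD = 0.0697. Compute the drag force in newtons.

D = 2.17×10^5 N

Dynamic pressure q = ½ρv² = ½ × 0.58 × 242² = 16980 Pa.
D = q·S·CD = 16980 × 183 × 0.0697 = 2.17×10^5 N ≈ 217 kN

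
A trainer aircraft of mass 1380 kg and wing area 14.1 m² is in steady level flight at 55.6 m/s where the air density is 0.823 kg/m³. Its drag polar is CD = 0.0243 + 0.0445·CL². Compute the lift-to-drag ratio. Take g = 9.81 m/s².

In steady level flight, lift balances weight: W = mg = 1380 × 9.81 = 13538 N.
Dynamic pressure q = 0.5 × 0.823 × 55.6² = 1272 Pa.
CL = 2W/(ρv²S) = 2×13538/(0.823×55.6²×14.1) = 0.7548.
CD = 0.0243 + 0.0445 × 0.7548² = 0.04965.
L/D = CL/CD = 0.7548 / 0.04965 = 15.2

L/D = 15.2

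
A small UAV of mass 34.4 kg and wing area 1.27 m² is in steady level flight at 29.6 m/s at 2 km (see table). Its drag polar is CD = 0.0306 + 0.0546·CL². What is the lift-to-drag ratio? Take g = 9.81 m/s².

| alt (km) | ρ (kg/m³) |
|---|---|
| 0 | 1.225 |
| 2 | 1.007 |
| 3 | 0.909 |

L/D = 11.9

At 2 km, from the table: ρ = 1.007 kg/m³.
Level flight ⇒ L = W = m·g = 34.4 × 9.81 = 337.46 N.
q = ½ρv² = ½ × 1.007 × 29.6² = 441.1 Pa.
CL = 2W/(ρv²S) = 2×337.46/(1.007×29.6²×1.27) = 0.6023.
CD = 0.0306 + 0.0546 × 0.6023² = 0.05041.
L/D = CL/CD = 0.6023 / 0.05041 = 11.9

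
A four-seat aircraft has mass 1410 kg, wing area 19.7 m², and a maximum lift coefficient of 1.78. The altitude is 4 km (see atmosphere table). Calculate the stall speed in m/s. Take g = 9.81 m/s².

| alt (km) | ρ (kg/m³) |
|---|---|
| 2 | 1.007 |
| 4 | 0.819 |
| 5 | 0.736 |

V_stall = 31 m/s

At 4 km, from the table: ρ = 0.819 kg/m³.
At stall, lift equals weight: L = W = m·g = 1410 × 9.81 = 13830 N.
From L = ½ρV²S·CL,max = W: V_stall = √(2W/(ρSCL,max)) = √(2·13830/(0.819·19.7·1.78))
V_stall = √963.3 = 31 m/s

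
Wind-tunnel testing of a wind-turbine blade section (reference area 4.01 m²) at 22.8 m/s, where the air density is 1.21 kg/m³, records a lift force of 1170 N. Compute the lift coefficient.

CL = 0.928

From L = ½ρv²S·CL, rearranging gives CL = 2L/(ρv²S).
CL = 2 × 1170 / (1.21 × 22.8² × 4.01) = 0.928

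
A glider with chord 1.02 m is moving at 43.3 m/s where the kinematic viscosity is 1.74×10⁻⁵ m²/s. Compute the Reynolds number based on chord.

Re = v·c/ν = 43.3 × 1.02 / (1.74×10⁻⁵) = 2.54×10^6

Re = 2.54×10^6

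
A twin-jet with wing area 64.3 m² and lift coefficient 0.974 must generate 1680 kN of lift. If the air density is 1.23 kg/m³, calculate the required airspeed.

v = 209 m/s

L = ½ρv²S·CL ⇒ v = √(2L/(ρ·S·CL))
v = √(2 × 1.68×10^6 / (1.23 × 64.3 × 0.974)) = √43620 = 209 m/s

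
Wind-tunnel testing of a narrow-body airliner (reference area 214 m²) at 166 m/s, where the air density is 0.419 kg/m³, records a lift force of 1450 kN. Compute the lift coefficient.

CL = 1.17

From L = ½ρv²S·CL, rearranging gives CL = 2L/(ρv²S).
CL = 2 × 1.45×10^6 / (0.419 × 166² × 214) = 1.17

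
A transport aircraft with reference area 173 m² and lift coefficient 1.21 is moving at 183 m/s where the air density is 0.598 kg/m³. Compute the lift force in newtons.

Dynamic pressure q = ½ρv² = ½ × 0.598 × 183² = 10010 Pa.
L = q·S·CL = 10010 × 173 × 1.21 = 2.1×10^6 N ≈ 2100 kN

L = 2.1×10^6 N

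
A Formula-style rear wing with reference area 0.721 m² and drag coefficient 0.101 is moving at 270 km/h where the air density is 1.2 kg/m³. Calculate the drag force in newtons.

D = 246 N

Convert speed: v = 270 km/h ÷ 3.6 = 75 m/s.
Dynamic pressure q = ½ρv² = ½ × 1.2 × 75² = 3375 Pa.
D = q·S·CD = 3375 × 0.721 × 0.101 = 246 N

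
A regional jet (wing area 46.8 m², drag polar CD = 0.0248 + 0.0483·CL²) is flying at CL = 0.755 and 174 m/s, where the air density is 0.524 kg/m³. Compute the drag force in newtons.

D = 19400 N

CD = 0.0248 + 0.0483 × 0.755² = 0.05233
D = ½ρv²S·CD = ½ × 0.524 × 174² × 46.8 × 0.05233 = 19400 N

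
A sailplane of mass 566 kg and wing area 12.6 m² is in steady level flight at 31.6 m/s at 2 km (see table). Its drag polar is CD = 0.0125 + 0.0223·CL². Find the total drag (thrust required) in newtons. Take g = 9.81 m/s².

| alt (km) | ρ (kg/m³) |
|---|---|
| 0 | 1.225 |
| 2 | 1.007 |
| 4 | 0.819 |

At 2 km, from the table: ρ = 1.007 kg/m³.
Weight W = mg = 566 × 9.81 = 5552.5 N; in level flight L = W.
q = ½ρv² = ½ × 1.007 × 31.6² = 502.8 Pa.
Required CL = L/(qS) = 5552.5/(502.8·12.6) = 0.8765.
CD = 0.0125 + 0.0223 × 0.8765² = 0.02963.
D = q·S·CD = 502.8 × 12.6 × 0.02963 = 187.7 N

D = 188 N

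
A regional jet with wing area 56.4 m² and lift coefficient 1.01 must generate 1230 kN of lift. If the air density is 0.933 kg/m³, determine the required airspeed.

L = ½ρv²S·CL ⇒ v = √(2L/(ρ·S·CL))
v = √(2 × 1.23×10^6 / (0.933 × 56.4 × 1.01)) = √46290 = 215 m/s

v = 215 m/s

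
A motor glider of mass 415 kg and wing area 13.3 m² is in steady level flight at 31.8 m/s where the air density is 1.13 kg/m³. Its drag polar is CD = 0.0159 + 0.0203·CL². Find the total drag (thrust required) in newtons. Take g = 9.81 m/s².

D = 165 N

Level flight ⇒ L = W = m·g = 415 × 9.81 = 4071.2 N.
q = ½ρv² = ½ × 1.13 × 31.8² = 571.4 Pa.
CL = 2W/(ρv²S) = 2×4071.2/(1.13×31.8²×13.3) = 0.5358.
CD = 0.0159 + 0.0203 × 0.5358² = 0.02173.
D = q·S·CD = 571.4 × 13.3 × 0.02173 = 165.1 N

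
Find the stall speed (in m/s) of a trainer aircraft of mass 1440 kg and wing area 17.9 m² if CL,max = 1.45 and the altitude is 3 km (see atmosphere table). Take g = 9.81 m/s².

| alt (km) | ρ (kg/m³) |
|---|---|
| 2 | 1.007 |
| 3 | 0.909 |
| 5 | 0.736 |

At 3 km, from the table: ρ = 0.909 kg/m³.
At stall, lift equals weight: L = W = m·g = 1440 × 9.81 = 14130 N.
From L = ½ρV²S·CL,max = W: V_stall = √(2W/(ρSCL,max)) = √(2·14130/(0.909·17.9·1.45))
V_stall = √1198 = 34.6 m/s

V_stall = 34.6 m/s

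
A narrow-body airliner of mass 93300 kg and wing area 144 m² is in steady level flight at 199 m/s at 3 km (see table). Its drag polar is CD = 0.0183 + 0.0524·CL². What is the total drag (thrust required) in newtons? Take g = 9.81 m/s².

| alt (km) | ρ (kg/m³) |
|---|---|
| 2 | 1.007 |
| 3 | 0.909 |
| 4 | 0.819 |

At 3 km, from the table: ρ = 0.909 kg/m³.
Level flight ⇒ L = W = m·g = 93300 × 9.81 = 9.1527×10^5 N.
Dynamic pressure q = 0.5 × 0.909 × 199² = 18000 Pa.
CL = W/(q·S) = 9.1527×10^5 / (18000 × 144) = 0.3531.
CD = 0.0183 + 0.0524 × 0.3531² = 0.02483.
D = q·S·CD = 18000 × 144 × 0.02483 = 64370 N

D = 64400 N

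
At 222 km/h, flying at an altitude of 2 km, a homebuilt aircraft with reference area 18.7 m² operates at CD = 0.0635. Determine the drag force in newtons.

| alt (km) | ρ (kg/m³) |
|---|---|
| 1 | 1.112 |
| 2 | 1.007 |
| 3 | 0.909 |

At 2 km, from the table: ρ = 1.007 kg/m³.
Convert speed: v = 222 km/h ÷ 3.6 = 61.67 m/s.
Dynamic pressure q = ½ρv² = ½ × 1.007 × 61.67² = 1915 Pa.
D = q·S·CD = 1915 × 18.7 × 0.0635 = 2270 N

D = 2270 N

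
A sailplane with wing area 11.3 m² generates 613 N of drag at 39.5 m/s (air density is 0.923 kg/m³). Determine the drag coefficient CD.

From D = ½ρv²S·CD, rearranging gives CD = 2D/(ρv²S).
CD = 2 × 613 / (0.923 × 39.5² × 11.3) = 0.0753

CD = 0.0753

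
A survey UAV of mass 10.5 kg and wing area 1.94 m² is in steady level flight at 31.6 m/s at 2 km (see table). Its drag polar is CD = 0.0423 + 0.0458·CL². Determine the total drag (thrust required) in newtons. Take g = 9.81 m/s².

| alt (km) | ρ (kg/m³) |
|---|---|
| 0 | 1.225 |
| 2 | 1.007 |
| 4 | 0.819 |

D = 41.8 N

At 2 km, from the table: ρ = 1.007 kg/m³.
Weight W = mg = 10.5 × 9.81 = 103.01 N; in level flight L = W.
Dynamic pressure q = 0.5 × 1.007 × 31.6² = 502.8 Pa.
CL = W/(q·S) = 103.01 / (502.8 × 1.94) = 0.1056.
CD = 0.0423 + 0.0458 × 0.1056² = 0.04281.
D = q·S·CD = 502.8 × 1.94 × 0.04281 = 41.76 N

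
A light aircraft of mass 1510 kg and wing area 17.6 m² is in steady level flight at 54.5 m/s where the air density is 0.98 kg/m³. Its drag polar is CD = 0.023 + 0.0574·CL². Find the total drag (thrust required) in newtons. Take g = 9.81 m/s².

Weight W = mg = 1510 × 9.81 = 14813 N; in level flight L = W.
Dynamic pressure q = 0.5 × 0.98 × 54.5² = 1455 Pa.
Required CL = L/(qS) = 14813/(1455·17.6) = 0.5783.
CD = 0.023 + 0.0574 × 0.5783² = 0.0422.
D = q·S·CD = 1455 × 17.6 × 0.0422 = 1081 N

D = 1080 N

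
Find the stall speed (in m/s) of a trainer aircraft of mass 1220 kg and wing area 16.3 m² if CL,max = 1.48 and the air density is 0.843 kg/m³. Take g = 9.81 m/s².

V_stall = 34.3 m/s

Stall occurs when L = W at CL,max. W = mg = 1220 × 9.81 = 11970 N.
V_stall = √(2W/(ρ·S·CL,max)) = √(2 × 11970 / (0.843 × 16.3 × 1.48))
V_stall = √1177 = 34.3 m/s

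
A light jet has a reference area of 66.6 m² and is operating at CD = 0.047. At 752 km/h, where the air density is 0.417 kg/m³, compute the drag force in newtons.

Convert speed: v = 752 km/h ÷ 3.6 = 208.9 m/s.
Dynamic pressure q = ½ρv² = ½ × 0.417 × 208.9² = 9098 Pa.
D = q·S·CD = 9098 × 66.6 × 0.047 = 28500 N ≈ 28.5 kN

D = 28500 N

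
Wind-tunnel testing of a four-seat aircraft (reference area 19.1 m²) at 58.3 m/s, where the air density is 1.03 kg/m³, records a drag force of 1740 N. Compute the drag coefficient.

CD = 0.052

From D = ½ρv²S·CD, rearranging gives CD = 2D/(ρv²S).
CD = 2 × 1740 / (1.03 × 58.3² × 19.1) = 0.052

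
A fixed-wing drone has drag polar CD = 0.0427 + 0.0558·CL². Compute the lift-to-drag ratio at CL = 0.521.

L/D = 9.01

CD = 0.0427 + 0.0558 × 0.521² = 0.05785
L/D = CL/CD = 0.521 / 0.05785 = 9.01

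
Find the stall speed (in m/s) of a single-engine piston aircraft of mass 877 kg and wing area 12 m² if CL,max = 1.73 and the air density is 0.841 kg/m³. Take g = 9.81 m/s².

Weight W = mg = 877 × 9.81 = 8603 N.
From L = ½ρV²S·CL,max = W: V_stall = √(2W/(ρSCL,max)) = √(2·8603/(0.841·12·1.73))
V_stall = √985.5 = 31.4 m/s

V_stall = 31.4 m/s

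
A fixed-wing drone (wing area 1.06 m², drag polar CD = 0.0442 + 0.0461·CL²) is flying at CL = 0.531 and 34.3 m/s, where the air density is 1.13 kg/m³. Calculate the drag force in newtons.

D = 40.3 N

CD = 0.0442 + 0.0461 × 0.531² = 0.0572
D = ½ρv²S·CD = ½ × 1.13 × 34.3² × 1.06 × 0.0572 = 40.3 N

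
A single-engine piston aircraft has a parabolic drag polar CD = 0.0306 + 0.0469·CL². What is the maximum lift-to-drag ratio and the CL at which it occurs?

For CD = CD0 + K·CL², (L/D)max occurs at CL* = √(CD0/K) and equals 1/(2√(K·CD0)).
(L/D)max = 1/(2√(0.0469 × 0.0306)) = 1/(2 × 0.03788) = 13.2
CL* = √(0.0306/0.0469) = 0.808

(L/D)max = 13.2, at CL = 0.808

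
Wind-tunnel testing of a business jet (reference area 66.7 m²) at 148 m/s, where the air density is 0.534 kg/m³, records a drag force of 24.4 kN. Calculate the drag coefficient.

From D = ½ρv²S·CD, rearranging gives CD = 2D/(ρv²S).
CD = 2 × 24400 / (0.534 × 148² × 66.7) = 0.0626

CD = 0.0626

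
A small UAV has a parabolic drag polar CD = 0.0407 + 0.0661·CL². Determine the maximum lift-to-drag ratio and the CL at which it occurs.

For CD = CD0 + K·CL², (L/D)max occurs at CL* = √(CD0/K) and equals 1/(2√(K·CD0)).
(L/D)max = 1/(2√(0.0661 × 0.0407)) = 1/(2 × 0.05187) = 9.64
CL* = √(0.0407/0.0661) = 0.785

(L/D)max = 9.64, at CL = 0.785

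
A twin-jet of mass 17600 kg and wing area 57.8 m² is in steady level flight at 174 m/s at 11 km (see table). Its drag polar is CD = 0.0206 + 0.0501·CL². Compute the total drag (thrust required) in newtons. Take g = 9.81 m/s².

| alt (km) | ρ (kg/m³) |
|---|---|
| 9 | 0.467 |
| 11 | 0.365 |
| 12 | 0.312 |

D = 11300 N

At 11 km, from the table: ρ = 0.365 kg/m³.
Level flight ⇒ L = W = m·g = 17600 × 9.81 = 1.7266×10^5 N.
Dynamic pressure q = 0.5 × 0.365 × 174² = 5525 Pa.
CL = W/(q·S) = 1.7266×10^5 / (5525 × 57.8) = 0.5406.
CD = 0.0206 + 0.0501 × 0.5406² = 0.03524.
D = q·S·CD = 5525 × 57.8 × 0.03524 = 11260 N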